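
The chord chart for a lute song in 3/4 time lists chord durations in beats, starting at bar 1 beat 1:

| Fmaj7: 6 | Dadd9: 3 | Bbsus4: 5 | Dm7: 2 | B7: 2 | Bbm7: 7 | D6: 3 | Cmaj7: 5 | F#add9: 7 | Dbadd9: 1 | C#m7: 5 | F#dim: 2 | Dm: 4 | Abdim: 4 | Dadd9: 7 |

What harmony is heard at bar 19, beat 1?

Beat 1 of bar 19 is beat (19−1)×3 + 1 = 55 overall.
Running totals: Fmaj7 ends at 6, Dadd9 ends at 9, Bbsus4 ends at 14, Dm7 ends at 16, B7 ends at 18, Bbm7 ends at 25, D6 ends at 28, Cmaj7 ends at 33, F#add9 ends at 40, Dbadd9 ends at 41, C#m7 ends at 46, F#dim ends at 48, Dm ends at 52, Abdim ends at 56.
Beat 55 falls within Abdim.

Abdim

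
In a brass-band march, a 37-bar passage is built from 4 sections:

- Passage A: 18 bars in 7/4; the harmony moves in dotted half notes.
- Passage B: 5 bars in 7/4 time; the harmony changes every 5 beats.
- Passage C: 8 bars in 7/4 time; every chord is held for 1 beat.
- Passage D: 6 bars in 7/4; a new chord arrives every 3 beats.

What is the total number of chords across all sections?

119 chords

A has 126 beats and chords last 3 each, so 42 chords.
B has 35 beats and chords last 5 each, so 7 chords.
C has 56 beats and chords last 1 each, so 56 chords.
D has 42 beats and chords last 3 each, so 14 chords.
Total: 42 + 7 + 56 + 14 = 119.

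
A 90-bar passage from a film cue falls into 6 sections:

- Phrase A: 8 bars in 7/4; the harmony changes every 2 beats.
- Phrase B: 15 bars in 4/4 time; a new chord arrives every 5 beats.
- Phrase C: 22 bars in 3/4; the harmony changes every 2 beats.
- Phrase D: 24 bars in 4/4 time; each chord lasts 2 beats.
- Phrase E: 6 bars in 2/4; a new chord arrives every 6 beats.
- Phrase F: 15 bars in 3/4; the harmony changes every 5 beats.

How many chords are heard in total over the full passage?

132 chords

A: 8 bars × 7 beats = 56 beats; 2 beats/chord → 28 chords.
B: 15 bars × 4 beats = 60 beats; 5 beats/chord → 12 chords.
C: 22 bars × 3 beats = 66 beats; 2 beats/chord → 33 chords.
D: 24 bars × 4 beats = 96 beats; 2 beats/chord → 48 chords.
E: 6 bars × 2 beats = 12 beats; 6 beats/chord → 2 chords.
F: 15 bars × 3 beats = 45 beats; 5 beats/chord → 9 chords.
Total: 28 + 12 + 33 + 48 + 2 + 9 = 132.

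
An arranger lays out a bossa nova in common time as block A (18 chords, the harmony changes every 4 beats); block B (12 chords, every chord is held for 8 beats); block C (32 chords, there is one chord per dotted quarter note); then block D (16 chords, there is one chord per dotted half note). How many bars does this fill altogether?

A: 18 × 4 = 72 beats = 18 bars.
B: 12 × 8 = 96 beats = 24 bars.
C: 32 × 1.5 = 48 beats = 12 bars.
D: 16 × 3 = 48 beats = 12 bars.
Total: 18 + 24 + 12 + 12 = 66 bars.

66 bars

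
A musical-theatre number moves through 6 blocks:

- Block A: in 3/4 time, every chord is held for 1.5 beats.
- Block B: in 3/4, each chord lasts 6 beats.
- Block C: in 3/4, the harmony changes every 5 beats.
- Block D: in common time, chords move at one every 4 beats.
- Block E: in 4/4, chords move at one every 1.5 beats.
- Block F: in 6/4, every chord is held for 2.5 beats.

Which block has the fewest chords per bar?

A: 3 beats/bar ÷ 1.5 beats/chord = 2 chords/bar.
B: 3 beats/bar ÷ 6 beats/chord = 0.5 chords/bar.
C: 3 beats/bar ÷ 5 beats/chord = 0.6 chords/bar.
D: 4 beats/bar ÷ 4 beats/chord = 1 chord/bar.
E: 4 beats/bar ÷ 1.5 beats/chord = 8/3 chords/bar.
F: 6 beats/bar ÷ 2.5 beats/chord = 2.4 chords/bar.
Slowest is B at 0.5 chords/bar.

Block B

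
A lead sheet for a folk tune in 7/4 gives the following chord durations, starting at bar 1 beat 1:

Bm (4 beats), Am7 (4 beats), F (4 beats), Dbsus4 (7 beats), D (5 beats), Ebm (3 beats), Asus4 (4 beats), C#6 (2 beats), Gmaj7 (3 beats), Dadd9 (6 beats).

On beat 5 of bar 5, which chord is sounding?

C#6

Beat 5 of bar 5 is beat (5−1)×7 + 5 = 33 overall.
Running totals: Bm ends at 4, Am7 ends at 8, F ends at 12, Dbsus4 ends at 19, D ends at 24, Ebm ends at 27, Asus4 ends at 31, C#6 ends at 33.
Beat 33 falls within C#6.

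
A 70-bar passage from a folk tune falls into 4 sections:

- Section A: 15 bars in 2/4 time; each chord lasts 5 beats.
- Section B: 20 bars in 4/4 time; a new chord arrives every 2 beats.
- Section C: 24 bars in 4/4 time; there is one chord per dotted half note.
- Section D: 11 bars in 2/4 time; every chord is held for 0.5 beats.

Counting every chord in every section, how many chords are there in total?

A has 30 beats and chords last 5 each, so 6 chords.
B has 80 beats and chords last 2 each, so 40 chords.
C has 96 beats and chords last 3 each, so 32 chords.
D has 22 beats and chords last 0.5 each, so 44 chords.
Total: 6 + 40 + 32 + 44 = 122.

122 chords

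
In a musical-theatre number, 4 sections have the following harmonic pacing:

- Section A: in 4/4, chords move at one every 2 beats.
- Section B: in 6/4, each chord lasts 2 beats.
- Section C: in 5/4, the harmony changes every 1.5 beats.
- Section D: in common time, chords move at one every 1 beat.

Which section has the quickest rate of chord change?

A: each chord is 2 beats in 4/4, so 2 per bar.
B: each chord is 2 beats in 6/4, so 3 per bar.
C: each chord is 1.5 beats in 5/4, so 10/3 per bar.
D: each chord is 1 beat in 4/4, so 4 per bar.
Fastest is D at 4 chords/bar.

Section D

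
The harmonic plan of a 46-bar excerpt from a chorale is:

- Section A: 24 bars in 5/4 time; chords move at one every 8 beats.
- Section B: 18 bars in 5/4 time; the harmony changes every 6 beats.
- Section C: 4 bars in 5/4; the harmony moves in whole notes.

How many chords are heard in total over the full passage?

A: 24 bars × 5 beats = 120 beats; 8 beats/chord → 15 chords.
B: 18 bars × 5 beats = 90 beats; 6 beats/chord → 15 chords.
C: 4 bars × 5 beats = 20 beats; 4 beats/chord → 5 chords.
Total: 15 + 15 + 5 = 35.

35 chords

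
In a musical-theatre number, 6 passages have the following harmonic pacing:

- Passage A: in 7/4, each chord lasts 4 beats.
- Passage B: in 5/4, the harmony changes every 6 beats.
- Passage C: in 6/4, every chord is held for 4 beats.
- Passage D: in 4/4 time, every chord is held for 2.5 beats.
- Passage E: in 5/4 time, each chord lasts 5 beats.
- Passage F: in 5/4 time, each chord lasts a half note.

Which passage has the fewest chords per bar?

Passage B

A: each chord is 4 beats in 7/4, so 1.75 per bar.
B: each chord is 6 beats in 5/4, so 5/6 per bar.
C: each chord is 4 beats in 6/4, so 1.5 per bar.
D: each chord is 2.5 beats in 4/4, so 1.6 per bar.
E: each chord is 5 beats in 5/4, so 1 per bar.
F: each chord is 2 beats in 5/4, so 2.5 per bar.
Slowest is B at 5/6 chords/bar.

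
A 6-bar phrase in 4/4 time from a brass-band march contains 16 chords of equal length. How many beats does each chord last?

6 bars × 4 beats/bar = 24 beats total.
24 beats ÷ 16 chords = 1.5 beats per chord.
(That is a dotted quarter note.)

1.5 beats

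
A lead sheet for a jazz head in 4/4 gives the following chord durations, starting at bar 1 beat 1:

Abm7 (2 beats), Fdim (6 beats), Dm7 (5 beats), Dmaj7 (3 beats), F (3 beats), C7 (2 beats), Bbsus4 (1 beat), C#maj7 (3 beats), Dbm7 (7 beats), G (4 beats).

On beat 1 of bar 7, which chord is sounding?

Beat 1 of bar 7 is beat (7−1)×4 + 1 = 25 overall.
Running totals: Abm7 ends at 2, Fdim ends at 8, Dm7 ends at 13, Dmaj7 ends at 16, F ends at 19, C7 ends at 21, Bbsus4 ends at 22, C#maj7 ends at 25.
Beat 25 falls within C#maj7.

C#maj7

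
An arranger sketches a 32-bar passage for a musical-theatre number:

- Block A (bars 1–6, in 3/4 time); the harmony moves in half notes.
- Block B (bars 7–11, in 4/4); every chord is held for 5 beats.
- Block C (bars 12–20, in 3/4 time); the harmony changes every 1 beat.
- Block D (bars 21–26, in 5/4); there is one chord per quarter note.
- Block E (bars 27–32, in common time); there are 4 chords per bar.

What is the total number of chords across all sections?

A: 6 bars × 3 beats = 18 beats; 2 beats/chord → 9 chords.
B: 5 bars × 4 beats = 20 beats; 5 beats/chord → 4 chords.
C: 9 bars × 3 beats = 27 beats; 1 beat/chord → 27 chords.
D: 6 bars × 5 beats = 30 beats; 1 beat/chord → 30 chords.
E: 6 bars × 4 beats = 24 beats; 1 beat/chord → 24 chords.
Total: 9 + 4 + 27 + 30 + 24 = 94.

94 chords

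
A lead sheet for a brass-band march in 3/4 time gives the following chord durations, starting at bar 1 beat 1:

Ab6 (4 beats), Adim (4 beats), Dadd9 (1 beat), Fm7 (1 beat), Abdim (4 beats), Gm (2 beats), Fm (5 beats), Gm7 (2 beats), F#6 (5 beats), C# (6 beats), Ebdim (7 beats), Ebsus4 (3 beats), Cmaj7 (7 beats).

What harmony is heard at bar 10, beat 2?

C#

Beat 2 of bar 10 is beat (10−1)×3 + 2 = 29 overall.
Running totals: Ab6 ends at 4, Adim ends at 8, Dadd9 ends at 9, Fm7 ends at 10, Abdim ends at 14, Gm ends at 16, Fm ends at 21, Gm7 ends at 23, F#6 ends at 28, C# ends at 34.
Beat 29 falls within C#.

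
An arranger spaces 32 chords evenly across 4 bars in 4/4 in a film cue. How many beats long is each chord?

4 bars × 4 beats/bar = 16 beats total.
16 beats ÷ 32 chords = 0.5 beats per chord.
(That is an eighth note.)

0.5 beats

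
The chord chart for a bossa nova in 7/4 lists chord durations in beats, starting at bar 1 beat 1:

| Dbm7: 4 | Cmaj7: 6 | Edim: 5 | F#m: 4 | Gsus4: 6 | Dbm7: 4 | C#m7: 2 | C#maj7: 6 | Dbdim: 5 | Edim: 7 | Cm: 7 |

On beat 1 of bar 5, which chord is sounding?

Dbm7

Beat 1 of bar 5 is beat (5−1)×7 + 1 = 29 overall.
Running totals: Dbm7 ends at 4, Cmaj7 ends at 10, Edim ends at 15, F#m ends at 19, Gsus4 ends at 25, Dbm7 ends at 29.
Beat 29 falls within Dbm7.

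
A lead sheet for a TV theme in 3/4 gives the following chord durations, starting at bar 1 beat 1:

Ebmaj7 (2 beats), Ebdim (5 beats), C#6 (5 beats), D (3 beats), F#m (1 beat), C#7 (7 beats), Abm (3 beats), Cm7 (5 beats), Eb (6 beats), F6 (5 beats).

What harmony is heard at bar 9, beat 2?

Beat 2 of bar 9 is beat (9−1)×3 + 2 = 26 overall.
Running totals: Ebmaj7 ends at 2, Ebdim ends at 7, C#6 ends at 12, D ends at 15, F#m ends at 16, C#7 ends at 23, Abm ends at 26.
Beat 26 falls within Abm.

Abm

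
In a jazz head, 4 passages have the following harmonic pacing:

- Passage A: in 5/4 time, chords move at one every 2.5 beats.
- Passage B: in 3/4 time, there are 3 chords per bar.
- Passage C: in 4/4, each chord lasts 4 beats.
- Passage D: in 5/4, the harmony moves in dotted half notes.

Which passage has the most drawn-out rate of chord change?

Passage C

A: each chord is 2.5 beats in 5/4, so 2 per bar.
B: each chord is 1 beat in 3/4, so 3 per bar.
C: each chord is 4 beats in 4/4, so 1 per bar.
D: each chord is 3 beats in 5/4, so 5/3 per bar.
Slowest is C at 1 chords/bar.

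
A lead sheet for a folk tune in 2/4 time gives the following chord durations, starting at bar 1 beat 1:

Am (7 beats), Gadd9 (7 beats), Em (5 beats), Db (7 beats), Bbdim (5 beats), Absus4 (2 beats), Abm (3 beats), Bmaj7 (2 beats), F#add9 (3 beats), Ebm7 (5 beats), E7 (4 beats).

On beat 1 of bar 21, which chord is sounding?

F#add9

Beat 1 of bar 21 is beat (21−1)×2 + 1 = 41 overall.
Running totals: Am ends at 7, Gadd9 ends at 14, Em ends at 19, Db ends at 26, Bbdim ends at 31, Absus4 ends at 33, Abm ends at 36, Bmaj7 ends at 38, F#add9 ends at 41.
Beat 41 falls within F#add9.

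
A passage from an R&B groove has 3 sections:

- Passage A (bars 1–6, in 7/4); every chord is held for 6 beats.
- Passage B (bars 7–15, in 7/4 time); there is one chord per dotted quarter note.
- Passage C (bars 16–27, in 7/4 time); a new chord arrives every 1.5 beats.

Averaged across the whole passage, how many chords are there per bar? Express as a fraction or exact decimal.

A: 6 bars of 7 beats is 42 beats; at 6 beats each that's 7 chords.
B: 9 bars of 7 beats is 63 beats; at 1.5 beats each that's 42 chords.
C: 12 bars of 7 beats is 84 beats; at 1.5 beats each that's 56 chords.
Overall: 105 chords over 27 bars → 105/27 = 35/9 chords per bar.

35/9 chords per bar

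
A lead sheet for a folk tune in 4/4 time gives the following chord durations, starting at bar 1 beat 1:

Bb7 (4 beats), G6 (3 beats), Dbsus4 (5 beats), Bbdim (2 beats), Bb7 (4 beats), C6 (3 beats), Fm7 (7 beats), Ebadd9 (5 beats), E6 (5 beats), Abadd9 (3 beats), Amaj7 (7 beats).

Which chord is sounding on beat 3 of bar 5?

Beat 3 of bar 5 is beat (5−1)×4 + 3 = 19 overall.
Running totals: Bb7 ends at 4, G6 ends at 7, Dbsus4 ends at 12, Bbdim ends at 14, Bb7 ends at 18, C6 ends at 21.
Beat 19 falls within C6.

C6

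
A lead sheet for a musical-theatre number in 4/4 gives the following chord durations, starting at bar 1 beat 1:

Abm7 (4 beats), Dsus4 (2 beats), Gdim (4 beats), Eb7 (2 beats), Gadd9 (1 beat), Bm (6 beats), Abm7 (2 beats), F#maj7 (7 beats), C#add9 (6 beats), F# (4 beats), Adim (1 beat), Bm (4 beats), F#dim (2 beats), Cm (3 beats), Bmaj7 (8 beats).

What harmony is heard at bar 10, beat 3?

Adim

Beat 3 of bar 10 is beat (10−1)×4 + 3 = 39 overall.
Running totals: Abm7 ends at 4, Dsus4 ends at 6, Gdim ends at 10, Eb7 ends at 12, Gadd9 ends at 13, Bm ends at 19, Abm7 ends at 21, F#maj7 ends at 28, C#add9 ends at 34, F# ends at 38, Adim ends at 39.
Beat 39 falls within Adim.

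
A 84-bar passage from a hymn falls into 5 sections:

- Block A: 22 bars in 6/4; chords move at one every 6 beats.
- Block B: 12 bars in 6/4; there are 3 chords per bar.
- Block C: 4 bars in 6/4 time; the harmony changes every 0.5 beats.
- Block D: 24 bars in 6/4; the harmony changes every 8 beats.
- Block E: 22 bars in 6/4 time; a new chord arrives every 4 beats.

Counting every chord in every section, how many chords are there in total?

A: 22·6 = 132 beats, 132/6 = 22 chords.
B: 12·6 = 72 beats, 72/2 = 36 chords.
C: 4·6 = 24 beats, 24/0.5 = 48 chords.
D: 24·6 = 144 beats, 144/8 = 18 chords.
E: 22·6 = 132 beats, 132/4 = 33 chords.
Total: 22 + 36 + 48 + 18 + 33 = 157.

157 chords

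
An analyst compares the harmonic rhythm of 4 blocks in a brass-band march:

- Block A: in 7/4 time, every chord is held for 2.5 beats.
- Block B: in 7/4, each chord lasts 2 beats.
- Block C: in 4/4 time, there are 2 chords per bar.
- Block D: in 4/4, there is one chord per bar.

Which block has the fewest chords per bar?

A: 7/2.5 = 2.8 chords/bar.
B: 7/2 = 3.5 chords/bar.
C: 4/2 = 2 chords/bar.
D: 4/4 = 1 chord/bar.
Slowest is D at 1 chords/bar.

Block D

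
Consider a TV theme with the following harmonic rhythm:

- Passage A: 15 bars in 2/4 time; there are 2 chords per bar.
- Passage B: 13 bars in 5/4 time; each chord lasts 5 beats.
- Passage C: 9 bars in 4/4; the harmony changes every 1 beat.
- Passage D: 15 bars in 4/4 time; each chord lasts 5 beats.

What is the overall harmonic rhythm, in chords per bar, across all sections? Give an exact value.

1.75 chords per bar

A: 15 bars of 2 beats is 30 beats; at 1 beat each that's 30 chords.
B: 13 bars of 5 beats is 65 beats; at 5 beats each that's 13 chords.
C: 9 bars of 4 beats is 36 beats; at 1 beat each that's 36 chords.
D: 15 bars of 4 beats is 60 beats; at 5 beats each that's 12 chords.
Overall: 91 chords over 52 bars → 91/52 = 1.75 chords per bar.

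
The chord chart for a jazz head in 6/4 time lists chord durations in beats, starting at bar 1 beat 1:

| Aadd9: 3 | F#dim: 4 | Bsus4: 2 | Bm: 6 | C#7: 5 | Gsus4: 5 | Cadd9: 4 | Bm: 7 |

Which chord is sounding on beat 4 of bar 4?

Gsus4

Beat 4 of bar 4 is beat (4−1)×6 + 4 = 22 overall.
Running totals: Aadd9 ends at 3, F#dim ends at 7, Bsus4 ends at 9, Bm ends at 15, C#7 ends at 20, Gsus4 ends at 25.
Beat 22 falls within Gsus4.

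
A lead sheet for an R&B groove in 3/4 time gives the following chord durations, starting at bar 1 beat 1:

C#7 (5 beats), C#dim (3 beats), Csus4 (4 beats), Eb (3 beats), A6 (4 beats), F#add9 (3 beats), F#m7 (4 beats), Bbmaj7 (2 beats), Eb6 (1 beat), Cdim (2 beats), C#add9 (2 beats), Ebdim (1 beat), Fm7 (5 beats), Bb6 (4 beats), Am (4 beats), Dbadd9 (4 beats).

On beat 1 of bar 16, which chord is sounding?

Beat 1 of bar 16 is beat (16−1)×3 + 1 = 46 overall.
Running totals: C#7 ends at 5, C#dim ends at 8, Csus4 ends at 12, Eb ends at 15, A6 ends at 19, F#add9 ends at 22, F#m7 ends at 26, Bbmaj7 ends at 28, Eb6 ends at 29, Cdim ends at 31, C#add9 ends at 33, Ebdim ends at 34, Fm7 ends at 39, Bb6 ends at 43, Am ends at 47.
Beat 46 falls within Am.

Am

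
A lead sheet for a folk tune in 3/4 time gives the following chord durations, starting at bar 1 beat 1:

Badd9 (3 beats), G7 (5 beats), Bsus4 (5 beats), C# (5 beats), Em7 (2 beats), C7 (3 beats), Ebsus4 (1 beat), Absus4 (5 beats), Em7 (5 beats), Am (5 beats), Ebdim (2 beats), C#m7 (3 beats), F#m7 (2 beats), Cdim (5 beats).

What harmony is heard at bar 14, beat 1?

Beat 1 of bar 14 is beat (14−1)×3 + 1 = 40 overall.
Running totals: Badd9 ends at 3, G7 ends at 8, Bsus4 ends at 13, C# ends at 18, Em7 ends at 20, C7 ends at 23, Ebsus4 ends at 24, Absus4 ends at 29, Em7 ends at 34, Am ends at 39, Ebdim ends at 41.
Beat 40 falls within Ebdim.

Ebdim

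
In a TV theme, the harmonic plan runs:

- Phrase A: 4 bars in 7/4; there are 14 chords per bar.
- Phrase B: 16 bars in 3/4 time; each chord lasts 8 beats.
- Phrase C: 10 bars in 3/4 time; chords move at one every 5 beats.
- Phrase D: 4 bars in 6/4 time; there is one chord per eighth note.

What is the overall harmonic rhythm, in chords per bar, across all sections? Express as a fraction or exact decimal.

A: 4 bars of 7 beats is 28 beats; at 0.5 beats each that's 56 chords.
B: 16 bars of 3 beats is 48 beats; at 8 beats each that's 6 chords.
C: 10 bars of 3 beats is 30 beats; at 5 beats each that's 6 chords.
D: 4 bars of 6 beats is 24 beats; at 0.5 beats each that's 48 chords.
Overall: 116 chords over 34 bars → 116/34 = 58/17 chords per bar.

58/17 chords per bar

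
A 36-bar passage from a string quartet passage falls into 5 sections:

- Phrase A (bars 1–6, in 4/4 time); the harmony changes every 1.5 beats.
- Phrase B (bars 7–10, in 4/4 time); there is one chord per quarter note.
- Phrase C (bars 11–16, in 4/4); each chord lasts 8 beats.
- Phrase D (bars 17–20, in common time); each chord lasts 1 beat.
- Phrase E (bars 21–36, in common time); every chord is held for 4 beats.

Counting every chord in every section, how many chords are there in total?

67 chords

A: 6·4 = 24 beats, 24/1.5 = 16 chords.
B: 4·4 = 16 beats, 16/1 = 16 chords.
C: 6·4 = 24 beats, 24/8 = 3 chords.
D: 4·4 = 16 beats, 16/1 = 16 chords.
E: 16·4 = 64 beats, 64/4 = 16 chords.
Total: 16 + 16 + 3 + 16 + 16 = 67.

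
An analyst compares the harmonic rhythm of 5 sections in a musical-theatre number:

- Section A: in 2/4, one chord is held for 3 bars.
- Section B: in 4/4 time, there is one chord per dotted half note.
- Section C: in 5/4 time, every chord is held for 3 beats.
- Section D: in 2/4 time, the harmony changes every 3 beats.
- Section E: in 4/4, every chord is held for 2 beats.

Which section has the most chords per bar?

Section E

A: 2 beats/bar ÷ 6 beats/chord = 1/3 chords/bar.
B: 4 beats/bar ÷ 3 beats/chord = 4/3 chords/bar.
C: 5 beats/bar ÷ 3 beats/chord = 5/3 chords/bar.
D: 2 beats/bar ÷ 3 beats/chord = 2/3 chords/bar.
E: 4 beats/bar ÷ 2 beats/chord = 2 chords/bar.
Fastest is E at 2 chords/bar.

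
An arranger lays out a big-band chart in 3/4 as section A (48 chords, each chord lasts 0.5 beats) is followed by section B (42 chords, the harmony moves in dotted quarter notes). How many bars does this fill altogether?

29 bars

A: 48 × 0.5 = 24 beats = 8 bars.
B: 42 × 1.5 = 63 beats = 21 bars.
Total: 8 + 21 = 29 bars.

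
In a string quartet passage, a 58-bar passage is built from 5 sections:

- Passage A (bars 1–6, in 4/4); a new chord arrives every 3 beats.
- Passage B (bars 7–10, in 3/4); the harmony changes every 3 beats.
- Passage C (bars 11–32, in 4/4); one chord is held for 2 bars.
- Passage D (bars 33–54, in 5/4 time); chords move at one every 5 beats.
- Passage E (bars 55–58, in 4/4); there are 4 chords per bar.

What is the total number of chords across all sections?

A: 6·4 = 24 beats, 24/3 = 8 chords.
B: 4·3 = 12 beats, 12/3 = 4 chords.
C: 22·4 = 88 beats, 88/8 = 11 chords.
D: 22·5 = 110 beats, 110/5 = 22 chords.
E: 4·4 = 16 beats, 16/1 = 16 chords.
Total: 8 + 4 + 11 + 22 + 16 = 61.

61 chords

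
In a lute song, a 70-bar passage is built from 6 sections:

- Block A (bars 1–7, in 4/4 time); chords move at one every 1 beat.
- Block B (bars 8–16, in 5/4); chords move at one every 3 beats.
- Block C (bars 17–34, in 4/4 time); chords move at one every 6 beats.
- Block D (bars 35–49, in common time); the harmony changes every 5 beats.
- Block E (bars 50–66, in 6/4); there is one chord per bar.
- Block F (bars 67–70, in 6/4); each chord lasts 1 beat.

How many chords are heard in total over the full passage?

108 chords

A: 7·4 = 28 beats, 28/1 = 28 chords.
B: 9·5 = 45 beats, 45/3 = 15 chords.
C: 18·4 = 72 beats, 72/6 = 12 chords.
D: 15·4 = 60 beats, 60/5 = 12 chords.
E: 17·6 = 102 beats, 102/6 = 17 chords.
F: 4·6 = 24 beats, 24/1 = 24 chords.
Total: 28 + 15 + 12 + 12 + 17 + 24 = 108.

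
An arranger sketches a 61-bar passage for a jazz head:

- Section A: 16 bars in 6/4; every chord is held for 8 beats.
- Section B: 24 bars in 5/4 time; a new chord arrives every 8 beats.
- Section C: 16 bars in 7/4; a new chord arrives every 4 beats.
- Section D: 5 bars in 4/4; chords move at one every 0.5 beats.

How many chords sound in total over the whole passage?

A: 16 bars × 6 beats = 96 beats; 8 beats/chord → 12 chords.
B: 24 bars × 5 beats = 120 beats; 8 beats/chord → 15 chords.
C: 16 bars × 7 beats = 112 beats; 4 beats/chord → 28 chords.
D: 5 bars × 4 beats = 20 beats; 0.5 beats/chord → 40 chords.
Total: 12 + 15 + 28 + 40 = 95.

95 chords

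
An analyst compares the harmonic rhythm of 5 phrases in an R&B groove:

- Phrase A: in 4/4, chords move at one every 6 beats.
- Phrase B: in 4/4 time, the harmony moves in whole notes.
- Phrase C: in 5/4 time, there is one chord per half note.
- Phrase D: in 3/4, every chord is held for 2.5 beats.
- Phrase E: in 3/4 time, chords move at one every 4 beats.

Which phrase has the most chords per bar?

A: 4/6 = 2/3 chords/bar.
B: 4/4 = 1 chord/bar.
C: 5/2 = 2.5 chords/bar.
D: 3/2.5 = 1.2 chords/bar.
E: 3/4 = 0.75 chords/bar.
Fastest is C at 2.5 chords/bar.

Phrase C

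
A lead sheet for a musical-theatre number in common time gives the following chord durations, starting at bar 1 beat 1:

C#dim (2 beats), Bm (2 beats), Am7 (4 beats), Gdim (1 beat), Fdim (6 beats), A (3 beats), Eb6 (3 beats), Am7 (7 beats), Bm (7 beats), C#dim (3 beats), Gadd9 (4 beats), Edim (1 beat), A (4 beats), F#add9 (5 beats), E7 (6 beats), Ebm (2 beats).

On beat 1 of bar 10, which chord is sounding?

Beat 1 of bar 10 is beat (10−1)×4 + 1 = 37 overall.
Running totals: C#dim ends at 2, Bm ends at 4, Am7 ends at 8, Gdim ends at 9, Fdim ends at 15, A ends at 18, Eb6 ends at 21, Am7 ends at 28, Bm ends at 35, C#dim ends at 38.
Beat 37 falls within C#dim.

C#dim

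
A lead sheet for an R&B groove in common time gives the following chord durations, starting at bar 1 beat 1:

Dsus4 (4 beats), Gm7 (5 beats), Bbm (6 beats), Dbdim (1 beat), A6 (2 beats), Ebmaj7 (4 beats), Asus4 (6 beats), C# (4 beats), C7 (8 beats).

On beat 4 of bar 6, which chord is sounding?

Asus4

Beat 4 of bar 6 is beat (6−1)×4 + 4 = 24 overall.
Running totals: Dsus4 ends at 4, Gm7 ends at 9, Bbm ends at 15, Dbdim ends at 16, A6 ends at 18, Ebmaj7 ends at 22, Asus4 ends at 28.
Beat 24 falls within Asus4.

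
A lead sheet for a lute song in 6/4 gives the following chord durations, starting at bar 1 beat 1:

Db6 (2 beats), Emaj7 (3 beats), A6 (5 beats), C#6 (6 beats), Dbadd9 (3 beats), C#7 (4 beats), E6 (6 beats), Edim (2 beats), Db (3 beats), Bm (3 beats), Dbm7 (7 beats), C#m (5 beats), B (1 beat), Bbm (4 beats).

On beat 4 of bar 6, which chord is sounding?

Db

Beat 4 of bar 6 is beat (6−1)×6 + 4 = 34 overall.
Running totals: Db6 ends at 2, Emaj7 ends at 5, A6 ends at 10, C#6 ends at 16, Dbadd9 ends at 19, C#7 ends at 23, E6 ends at 29, Edim ends at 31, Db ends at 34.
Beat 34 falls within Db.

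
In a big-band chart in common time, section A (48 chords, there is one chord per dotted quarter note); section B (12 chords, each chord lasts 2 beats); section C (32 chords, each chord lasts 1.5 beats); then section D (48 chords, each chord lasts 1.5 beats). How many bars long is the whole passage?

54 bars

A: 48 × 1.5 = 72 beats = 18 bars.
B: 12 × 2 = 24 beats = 6 bars.
C: 32 × 1.5 = 48 beats = 12 bars.
D: 48 × 1.5 = 72 beats = 18 bars.
Total: 18 + 6 + 12 + 18 = 54 bars.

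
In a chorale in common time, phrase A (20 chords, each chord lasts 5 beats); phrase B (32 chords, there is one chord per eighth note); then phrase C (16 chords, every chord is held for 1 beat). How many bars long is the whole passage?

33 bars

A: 20 × 5 = 100 beats = 25 bars.
B: 32 × 0.5 = 16 beats = 4 bars.
C: 16 × 1 = 16 beats = 4 bars.
Total: 25 + 4 + 4 = 33 bars.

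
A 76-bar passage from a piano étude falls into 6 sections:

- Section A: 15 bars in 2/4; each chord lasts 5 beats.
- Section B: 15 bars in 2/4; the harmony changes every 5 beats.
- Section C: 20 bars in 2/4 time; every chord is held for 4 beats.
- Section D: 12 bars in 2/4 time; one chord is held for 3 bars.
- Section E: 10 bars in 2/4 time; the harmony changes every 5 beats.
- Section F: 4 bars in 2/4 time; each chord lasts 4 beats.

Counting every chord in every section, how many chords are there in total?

32 chords

A: 15·2 = 30 beats, 30/5 = 6 chords.
B: 15·2 = 30 beats, 30/5 = 6 chords.
C: 20·2 = 40 beats, 40/4 = 10 chords.
D: 12·2 = 24 beats, 24/6 = 4 chords.
E: 10·2 = 20 beats, 20/5 = 4 chords.
F: 4·2 = 8 beats, 8/4 = 2 chords.
Total: 6 + 6 + 10 + 4 + 4 + 2 = 32.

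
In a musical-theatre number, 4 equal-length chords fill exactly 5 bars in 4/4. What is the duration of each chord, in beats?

5 beats

5 bars × 4 beats/bar = 20 beats total.
20 beats ÷ 4 chords = 5 beats per chord.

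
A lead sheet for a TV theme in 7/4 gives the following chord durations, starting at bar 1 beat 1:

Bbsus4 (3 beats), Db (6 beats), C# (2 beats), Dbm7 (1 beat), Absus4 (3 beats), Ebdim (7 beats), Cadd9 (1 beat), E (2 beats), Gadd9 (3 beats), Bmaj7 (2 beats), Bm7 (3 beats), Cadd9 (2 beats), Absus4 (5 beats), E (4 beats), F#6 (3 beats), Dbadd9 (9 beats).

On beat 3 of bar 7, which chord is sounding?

Beat 3 of bar 7 is beat (7−1)×7 + 3 = 45 overall.
Running totals: Bbsus4 ends at 3, Db ends at 9, C# ends at 11, Dbm7 ends at 12, Absus4 ends at 15, Ebdim ends at 22, Cadd9 ends at 23, E ends at 25, Gadd9 ends at 28, Bmaj7 ends at 30, Bm7 ends at 33, Cadd9 ends at 35, Absus4 ends at 40, E ends at 44, F#6 ends at 47.
Beat 45 falls within F#6.

F#6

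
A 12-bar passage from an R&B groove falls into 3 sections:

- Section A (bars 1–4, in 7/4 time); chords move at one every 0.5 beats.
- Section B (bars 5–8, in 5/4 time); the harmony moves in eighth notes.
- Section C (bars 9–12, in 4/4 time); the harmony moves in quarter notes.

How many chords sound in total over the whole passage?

112 chords

A has 28 beats and chords last 0.5 each, so 56 chords.
B has 20 beats and chords last 0.5 each, so 40 chords.
C has 16 beats and chords last 1 each, so 16 chords.
Total: 56 + 40 + 16 = 112.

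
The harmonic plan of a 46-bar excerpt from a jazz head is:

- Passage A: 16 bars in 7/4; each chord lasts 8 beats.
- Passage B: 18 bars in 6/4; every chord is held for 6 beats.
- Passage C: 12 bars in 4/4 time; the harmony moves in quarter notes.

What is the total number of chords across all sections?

A: 16·7 = 112 beats, 112/8 = 14 chords.
B: 18·6 = 108 beats, 108/6 = 18 chords.
C: 12·4 = 48 beats, 48/1 = 48 chords.
Total: 14 + 18 + 48 = 80.

80 chords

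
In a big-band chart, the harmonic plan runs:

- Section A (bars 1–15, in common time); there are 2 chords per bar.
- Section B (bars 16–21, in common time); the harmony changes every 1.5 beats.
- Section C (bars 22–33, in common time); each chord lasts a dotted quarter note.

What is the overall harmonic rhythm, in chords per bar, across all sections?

26/11 chords per bar

A: 15 × 4 = 60 beats ÷ 2 = 30 chords.
B: 6 × 4 = 24 beats ÷ 1.5 = 16 chords.
C: 12 × 4 = 48 beats ÷ 1.5 = 32 chords.
Overall: 78 chords over 33 bars → 78/33 = 26/11 chords per bar.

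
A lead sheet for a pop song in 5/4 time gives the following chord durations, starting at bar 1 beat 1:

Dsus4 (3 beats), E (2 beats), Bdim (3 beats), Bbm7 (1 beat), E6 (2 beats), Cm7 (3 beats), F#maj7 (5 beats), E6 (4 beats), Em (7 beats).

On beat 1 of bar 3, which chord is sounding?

Beat 1 of bar 3 is beat (3−1)×5 + 1 = 11 overall.
Running totals: Dsus4 ends at 3, E ends at 5, Bdim ends at 8, Bbm7 ends at 9, E6 ends at 11.
Beat 11 falls within E6.

E6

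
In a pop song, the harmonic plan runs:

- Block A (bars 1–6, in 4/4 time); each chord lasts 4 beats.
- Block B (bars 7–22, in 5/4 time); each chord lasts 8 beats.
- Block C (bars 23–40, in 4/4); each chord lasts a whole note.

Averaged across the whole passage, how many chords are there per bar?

A: 6 × 4 = 24 beats ÷ 4 = 6 chords.
B: 16 × 5 = 80 beats ÷ 8 = 10 chords.
C: 18 × 4 = 72 beats ÷ 4 = 18 chords.
Overall: 34 chords over 40 bars → 34/40 = 0.85 chords per bar.

0.85 chords per bar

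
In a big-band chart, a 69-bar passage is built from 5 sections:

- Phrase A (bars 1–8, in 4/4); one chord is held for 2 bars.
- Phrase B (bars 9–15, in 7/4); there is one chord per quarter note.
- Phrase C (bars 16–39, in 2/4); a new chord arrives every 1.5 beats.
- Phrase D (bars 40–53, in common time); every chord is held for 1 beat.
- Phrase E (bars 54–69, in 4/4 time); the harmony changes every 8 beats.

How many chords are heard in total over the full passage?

149 chords

A: 8 bars × 4 beats = 32 beats; 8 beats/chord → 4 chords.
B: 7 bars × 7 beats = 49 beats; 1 beat/chord → 49 chords.
C: 24 bars × 2 beats = 48 beats; 1.5 beats/chord → 32 chords.
D: 14 bars × 4 beats = 56 beats; 1 beat/chord → 56 chords.
E: 16 bars × 4 beats = 64 beats; 8 beats/chord → 8 chords.
Total: 4 + 49 + 32 + 56 + 8 = 149.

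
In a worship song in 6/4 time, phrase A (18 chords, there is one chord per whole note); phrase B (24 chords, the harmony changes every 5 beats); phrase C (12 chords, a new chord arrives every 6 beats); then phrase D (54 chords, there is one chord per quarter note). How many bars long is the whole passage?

A: 18 × 4 = 72 beats = 12 bars.
B: 24 × 5 = 120 beats = 20 bars.
C: 12 × 6 = 72 beats = 12 bars.
D: 54 × 1 = 54 beats = 9 bars.
Total: 12 + 20 + 12 + 9 = 53 bars.

53 bars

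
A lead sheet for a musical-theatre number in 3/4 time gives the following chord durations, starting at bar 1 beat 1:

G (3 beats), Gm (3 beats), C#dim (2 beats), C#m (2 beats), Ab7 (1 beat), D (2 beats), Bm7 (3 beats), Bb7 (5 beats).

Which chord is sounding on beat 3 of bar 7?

Beat 3 of bar 7 is beat (7−1)×3 + 3 = 21 overall.
Running totals: G ends at 3, Gm ends at 6, C#dim ends at 8, C#m ends at 10, Ab7 ends at 11, D ends at 13, Bm7 ends at 16, Bb7 ends at 21.
Beat 21 falls within Bb7.

Bb7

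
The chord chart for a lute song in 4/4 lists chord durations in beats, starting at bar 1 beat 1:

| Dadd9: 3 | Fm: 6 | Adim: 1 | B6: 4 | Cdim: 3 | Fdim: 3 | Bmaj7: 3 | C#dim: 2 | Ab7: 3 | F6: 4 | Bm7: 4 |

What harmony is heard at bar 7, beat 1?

Beat 1 of bar 7 is beat (7−1)×4 + 1 = 25 overall.
Running totals: Dadd9 ends at 3, Fm ends at 9, Adim ends at 10, B6 ends at 14, Cdim ends at 17, Fdim ends at 20, Bmaj7 ends at 23, C#dim ends at 25.
Beat 25 falls within C#dim.

C#dim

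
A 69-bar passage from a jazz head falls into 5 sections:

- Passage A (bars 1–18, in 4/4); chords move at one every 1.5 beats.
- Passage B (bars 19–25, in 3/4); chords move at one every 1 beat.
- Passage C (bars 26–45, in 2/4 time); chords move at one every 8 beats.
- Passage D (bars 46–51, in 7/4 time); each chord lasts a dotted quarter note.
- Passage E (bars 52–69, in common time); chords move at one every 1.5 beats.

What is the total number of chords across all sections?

A has 72 beats and chords last 1.5 each, so 48 chords.
B has 21 beats and chords last 1 each, so 21 chords.
C has 40 beats and chords last 8 each, so 5 chords.
D has 42 beats and chords last 1.5 each, so 28 chords.
E has 72 beats and chords last 1.5 each, so 48 chords.
Total: 48 + 21 + 5 + 28 + 48 = 150.

150 chords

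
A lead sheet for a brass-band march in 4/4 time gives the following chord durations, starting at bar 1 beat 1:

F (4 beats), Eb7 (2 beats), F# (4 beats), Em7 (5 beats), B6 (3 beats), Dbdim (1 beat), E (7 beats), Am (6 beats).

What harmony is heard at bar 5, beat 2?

B6

Beat 2 of bar 5 is beat (5−1)×4 + 2 = 18 overall.
Running totals: F ends at 4, Eb7 ends at 6, F# ends at 10, Em7 ends at 15, B6 ends at 18.
Beat 18 falls within B6.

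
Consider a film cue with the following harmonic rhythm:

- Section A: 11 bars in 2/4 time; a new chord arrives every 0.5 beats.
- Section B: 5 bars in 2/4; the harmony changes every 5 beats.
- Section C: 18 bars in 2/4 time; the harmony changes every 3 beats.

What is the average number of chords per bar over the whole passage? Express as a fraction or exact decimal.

A: 11 × 2 = 22 beats ÷ 0.5 = 44 chords.
B: 5 × 2 = 10 beats ÷ 5 = 2 chords.
C: 18 × 2 = 36 beats ÷ 3 = 12 chords.
Overall: 58 chords over 34 bars → 58/34 = 29/17 chords per bar.

29/17 chords per bar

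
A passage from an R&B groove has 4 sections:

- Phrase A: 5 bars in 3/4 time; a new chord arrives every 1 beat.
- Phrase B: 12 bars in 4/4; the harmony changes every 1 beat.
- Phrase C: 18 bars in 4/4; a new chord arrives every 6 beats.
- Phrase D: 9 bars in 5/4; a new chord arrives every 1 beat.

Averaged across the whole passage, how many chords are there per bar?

A: 5 × 3 = 15 beats ÷ 1 = 15 chords.
B: 12 × 4 = 48 beats ÷ 1 = 48 chords.
C: 18 × 4 = 72 beats ÷ 6 = 12 chords.
D: 9 × 5 = 45 beats ÷ 1 = 45 chords.
Overall: 120 chords over 44 bars → 120/44 = 30/11 chords per bar.

30/11 chords per bar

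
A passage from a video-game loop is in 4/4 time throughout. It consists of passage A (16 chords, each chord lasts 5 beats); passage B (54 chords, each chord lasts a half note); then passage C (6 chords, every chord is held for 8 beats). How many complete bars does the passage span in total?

A: 16 × 5 = 80 beats = 20 bars.
B: 54 × 2 = 108 beats = 27 bars.
C: 6 × 8 = 48 beats = 12 bars.
Total: 20 + 27 + 12 = 59 bars.

59 bars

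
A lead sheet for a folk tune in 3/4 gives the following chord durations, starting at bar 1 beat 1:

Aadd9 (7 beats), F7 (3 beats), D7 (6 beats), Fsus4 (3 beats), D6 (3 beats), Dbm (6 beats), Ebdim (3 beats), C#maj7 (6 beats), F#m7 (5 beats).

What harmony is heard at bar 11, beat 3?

Beat 3 of bar 11 is beat (11−1)×3 + 3 = 33 overall.
Running totals: Aadd9 ends at 7, F7 ends at 10, D7 ends at 16, Fsus4 ends at 19, D6 ends at 22, Dbm ends at 28, Ebdim ends at 31, C#maj7 ends at 37.
Beat 33 falls within C#maj7.

C#maj7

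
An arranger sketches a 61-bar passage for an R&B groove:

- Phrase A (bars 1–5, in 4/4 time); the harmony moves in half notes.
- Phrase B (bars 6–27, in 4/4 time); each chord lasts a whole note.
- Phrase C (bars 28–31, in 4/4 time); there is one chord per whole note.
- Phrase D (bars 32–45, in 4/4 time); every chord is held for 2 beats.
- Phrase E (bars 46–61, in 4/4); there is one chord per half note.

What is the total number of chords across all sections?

A has 20 beats and chords last 2 each, so 10 chords.
B has 88 beats and chords last 4 each, so 22 chords.
C has 16 beats and chords last 4 each, so 4 chords.
D has 56 beats and chords last 2 each, so 28 chords.
E has 64 beats and chords last 2 each, so 32 chords.
Total: 10 + 22 + 4 + 28 + 32 = 96.

96 chords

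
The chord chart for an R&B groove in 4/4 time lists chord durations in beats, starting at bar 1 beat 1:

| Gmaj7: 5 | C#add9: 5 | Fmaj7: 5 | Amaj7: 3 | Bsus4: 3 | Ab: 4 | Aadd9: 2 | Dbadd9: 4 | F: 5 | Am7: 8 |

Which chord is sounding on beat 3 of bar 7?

Beat 3 of bar 7 is beat (7−1)×4 + 3 = 27 overall.
Running totals: Gmaj7 ends at 5, C#add9 ends at 10, Fmaj7 ends at 15, Amaj7 ends at 18, Bsus4 ends at 21, Ab ends at 25, Aadd9 ends at 27.
Beat 27 falls within Aadd9.

Aadd9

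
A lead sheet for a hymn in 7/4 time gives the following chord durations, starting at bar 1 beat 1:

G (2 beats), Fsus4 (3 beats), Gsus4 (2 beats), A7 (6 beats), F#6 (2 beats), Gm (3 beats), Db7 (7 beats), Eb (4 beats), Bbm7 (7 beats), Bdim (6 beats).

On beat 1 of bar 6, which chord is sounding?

Beat 1 of bar 6 is beat (6−1)×7 + 1 = 36 overall.
Running totals: G ends at 2, Fsus4 ends at 5, Gsus4 ends at 7, A7 ends at 13, F#6 ends at 15, Gm ends at 18, Db7 ends at 25, Eb ends at 29, Bbm7 ends at 36.
Beat 36 falls within Bbm7.

Bbm7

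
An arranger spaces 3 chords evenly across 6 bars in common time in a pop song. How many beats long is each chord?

8 beats

6 bars × 4 beats/bar = 24 beats total.
24 beats ÷ 3 chords = 8 beats per chord.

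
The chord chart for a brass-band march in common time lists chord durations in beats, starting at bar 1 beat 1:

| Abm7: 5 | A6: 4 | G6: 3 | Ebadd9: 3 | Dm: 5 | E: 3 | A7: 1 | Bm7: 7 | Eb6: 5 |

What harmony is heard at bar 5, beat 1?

Dm

Beat 1 of bar 5 is beat (5−1)×4 + 1 = 17 overall.
Running totals: Abm7 ends at 5, A6 ends at 9, G6 ends at 12, Ebadd9 ends at 15, Dm ends at 20.
Beat 17 falls within Dm.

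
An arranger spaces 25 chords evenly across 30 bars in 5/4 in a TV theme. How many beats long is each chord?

30 bars × 5 beats/bar = 150 beats total.
150 beats ÷ 25 chords = 6 beats per chord.

6 beats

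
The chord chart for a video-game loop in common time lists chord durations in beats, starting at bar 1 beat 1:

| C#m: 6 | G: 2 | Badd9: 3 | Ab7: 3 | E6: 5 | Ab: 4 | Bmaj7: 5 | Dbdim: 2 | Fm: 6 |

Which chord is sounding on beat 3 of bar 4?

E6

Beat 3 of bar 4 is beat (4−1)×4 + 3 = 15 overall.
Running totals: C#m ends at 6, G ends at 8, Badd9 ends at 11, Ab7 ends at 14, E6 ends at 19.
Beat 15 falls within E6.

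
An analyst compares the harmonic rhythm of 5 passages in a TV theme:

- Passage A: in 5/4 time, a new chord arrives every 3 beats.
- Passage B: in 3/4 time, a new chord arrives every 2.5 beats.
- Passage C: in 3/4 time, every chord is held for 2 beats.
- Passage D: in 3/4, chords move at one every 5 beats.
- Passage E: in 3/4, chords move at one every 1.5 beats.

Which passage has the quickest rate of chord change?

A: 5 beats/bar ÷ 3 beats/chord = 5/3 chords/bar.
B: 3 beats/bar ÷ 2.5 beats/chord = 1.2 chords/bar.
C: 3 beats/bar ÷ 2 beats/chord = 1.5 chords/bar.
D: 3 beats/bar ÷ 5 beats/chord = 0.6 chords/bar.
E: 3 beats/bar ÷ 1.5 beats/chord = 2 chords/bar.
Fastest is E at 2 chords/bar.

Passage E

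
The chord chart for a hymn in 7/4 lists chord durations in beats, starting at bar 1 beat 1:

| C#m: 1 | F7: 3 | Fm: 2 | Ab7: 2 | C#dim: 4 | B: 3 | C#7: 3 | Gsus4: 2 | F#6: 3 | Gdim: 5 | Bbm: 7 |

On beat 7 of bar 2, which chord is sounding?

B

Beat 7 of bar 2 is beat (2−1)×7 + 7 = 14 overall.
Running totals: C#m ends at 1, F7 ends at 4, Fm ends at 6, Ab7 ends at 8, C#dim ends at 12, B ends at 15.
Beat 14 falls within B.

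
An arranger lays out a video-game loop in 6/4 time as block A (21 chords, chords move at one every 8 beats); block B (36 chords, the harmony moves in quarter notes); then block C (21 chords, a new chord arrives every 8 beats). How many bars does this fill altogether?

62 bars

A: 21 × 8 = 168 beats = 28 bars.
B: 36 × 1 = 36 beats = 6 bars.
C: 21 × 8 = 168 beats = 28 bars.
Total: 28 + 6 + 28 = 62 bars.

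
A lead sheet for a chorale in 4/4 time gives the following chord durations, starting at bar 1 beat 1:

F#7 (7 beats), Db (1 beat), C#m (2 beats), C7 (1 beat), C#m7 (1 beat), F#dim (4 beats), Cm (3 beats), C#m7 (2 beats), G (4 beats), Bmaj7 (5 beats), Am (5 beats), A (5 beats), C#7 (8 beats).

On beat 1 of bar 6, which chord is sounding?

Beat 1 of bar 6 is beat (6−1)×4 + 1 = 21 overall.
Running totals: F#7 ends at 7, Db ends at 8, C#m ends at 10, C7 ends at 11, C#m7 ends at 12, F#dim ends at 16, Cm ends at 19, C#m7 ends at 21.
Beat 21 falls within C#m7.

C#m7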